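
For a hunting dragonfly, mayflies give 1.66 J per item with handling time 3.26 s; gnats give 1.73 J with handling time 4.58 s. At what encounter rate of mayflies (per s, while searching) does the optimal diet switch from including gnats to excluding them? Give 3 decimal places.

The zero-one rule: include gnats iff E₂/h₂ > λE₁/(1+λh₁). Equality gives the switch point.
λE₁h₂ = E₂ + λE₂h₁ ⇒ λ = E₂/(E₁h₂ − E₂h₁) = 1.73/(7.603 − 5.64) = 0.8813 per s.

0.881 per s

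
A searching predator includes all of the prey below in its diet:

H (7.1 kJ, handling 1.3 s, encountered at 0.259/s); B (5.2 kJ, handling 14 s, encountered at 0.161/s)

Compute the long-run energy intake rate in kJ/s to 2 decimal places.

0.75 kJ/s

R = (0.259×7.1 + 0.161×5.2) / (1 + 0.259×1.3 + 0.161×14) = 2.676/3.591 = 0.7453 kJ/s.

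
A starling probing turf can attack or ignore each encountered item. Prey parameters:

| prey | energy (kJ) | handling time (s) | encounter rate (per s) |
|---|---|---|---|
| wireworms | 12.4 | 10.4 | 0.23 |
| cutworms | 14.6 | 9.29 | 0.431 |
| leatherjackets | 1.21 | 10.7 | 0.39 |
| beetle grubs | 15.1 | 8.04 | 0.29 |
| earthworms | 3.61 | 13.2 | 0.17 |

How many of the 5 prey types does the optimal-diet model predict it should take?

E/h in descending order: beetle grubs 1.88, cutworms 1.57, wireworms 1.19, earthworms 0.273, leatherjackets 0.113 kJ/s. The optimal diet is the largest prefix of this list for which every included type satisfies E_i/h_i > R on the types above it.
Rate on top 1: 1.314. cutworms: 1.57 > 1.314 → include.
Rate on top 2: 1.455. wireworms: 1.19 < 1.455 → exclude; stop.
Optimal diet: beetle grubs, cutworms — 2 of 5 types.

2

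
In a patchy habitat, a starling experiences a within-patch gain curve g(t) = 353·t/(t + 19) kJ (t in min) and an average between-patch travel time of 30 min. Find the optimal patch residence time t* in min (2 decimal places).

23.87 min

Optimal t* satisfies g'(t*) = g(t*)/(T + t*).
g'(t) = 353·19/(t + 19)². Setting 353·19/(t+19)² = 353t/[(t+19)(30+t)] gives 19(30+t) = t(t+19), so t² = 19×30 = 570.
t* = √570 = 23.87 min.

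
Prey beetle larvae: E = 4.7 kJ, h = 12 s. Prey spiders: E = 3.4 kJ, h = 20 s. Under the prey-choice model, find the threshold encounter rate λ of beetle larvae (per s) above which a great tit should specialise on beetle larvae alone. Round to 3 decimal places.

0.064 per s

The zero-one rule: include spiders iff E₂/h₂ > λE₁/(1+λh₁). Equality gives the switch point.
λE₁h₂ = E₂ + λE₂h₁ ⇒ λ = E₂/(E₁h₂ − E₂h₁) = 3.4/(94 − 40.8) = 0.06391 per s.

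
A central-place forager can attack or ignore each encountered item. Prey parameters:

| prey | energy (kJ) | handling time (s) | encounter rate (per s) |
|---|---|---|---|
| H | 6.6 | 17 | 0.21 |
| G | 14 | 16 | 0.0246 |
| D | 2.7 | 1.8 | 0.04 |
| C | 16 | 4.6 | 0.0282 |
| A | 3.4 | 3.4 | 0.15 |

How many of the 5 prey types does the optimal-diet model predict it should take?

4

Profitabilities (E/h, kJ/s): C 3.48, D 1.5, A 1, G 0.875, H 0.388. Add prey in this order while the next type's profitability exceeds the intake rate on those already taken.
Rate on top 1: 0.3994. D: 1.5 > 0.3994 → include.
Rate on top 2: 0.4653. A: 1 > 0.4653 → include.
Rate on top 3: 0.6246. G: 0.875 > 0.6246 → include.
Rate on top 4: 0.6714. H: 0.388 < 0.6714 → exclude; stop.
Optimal diet: C, D, A, G — 4 of 5 types.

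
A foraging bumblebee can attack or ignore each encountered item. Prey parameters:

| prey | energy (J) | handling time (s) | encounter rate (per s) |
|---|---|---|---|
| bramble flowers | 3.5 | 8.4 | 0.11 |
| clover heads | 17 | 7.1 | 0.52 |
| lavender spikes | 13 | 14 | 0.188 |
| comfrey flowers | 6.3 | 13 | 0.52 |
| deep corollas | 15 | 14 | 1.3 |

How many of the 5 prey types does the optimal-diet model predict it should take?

1

Profitabilities (E/h, J/s): clover heads 2.39, deep corollas 1.07, lavender spikes 0.929, comfrey flowers 0.485, bramble flowers 0.417. Add prey in this order while the next type's profitability exceeds the intake rate on those already taken.
Rate on top 1: 1.884. deep corollas: 1.07 < 1.884 → exclude; stop.
Optimal diet: clover heads — 1 of 5 types.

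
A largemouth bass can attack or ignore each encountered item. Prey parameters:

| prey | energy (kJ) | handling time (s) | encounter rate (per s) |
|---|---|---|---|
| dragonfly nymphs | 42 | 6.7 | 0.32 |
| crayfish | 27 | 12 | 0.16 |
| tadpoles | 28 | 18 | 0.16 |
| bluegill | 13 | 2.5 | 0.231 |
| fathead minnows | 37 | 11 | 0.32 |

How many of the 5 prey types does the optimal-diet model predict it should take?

2

Profitabilities (E/h, kJ/s): dragonfly nymphs 6.27, bluegill 5.2, fathead minnows 3.36, crayfish 2.25, tadpoles 1.56. Add prey in this order while the next type's profitability exceeds the intake rate on those already taken.
Rate on top 1: 4.275. bluegill: 5.2 > 4.275 → include.
Rate on top 2: 4.418. fathead minnows: 3.36 < 4.418 → exclude; stop.
Optimal diet: dragonfly nymphs, bluegill — 2 of 5 types.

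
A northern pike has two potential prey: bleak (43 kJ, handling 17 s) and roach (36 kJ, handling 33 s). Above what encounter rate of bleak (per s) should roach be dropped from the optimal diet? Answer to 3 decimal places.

Drop roach once their profitability E₂/h₂ falls below the rate achievable on bleak alone: E₂/h₂ = λE₁/(1 + λh₁).
Solve for λ: λE₁h₂ = E₂(1 + λh₁) → λ(E₁h₂ − E₂h₁) = E₂ → λ = E₂/(E₁h₂ − E₂h₁).
λ = 36/(43×33 − 36×17) = 36/807 = 0.04461 per s.

0.045 per s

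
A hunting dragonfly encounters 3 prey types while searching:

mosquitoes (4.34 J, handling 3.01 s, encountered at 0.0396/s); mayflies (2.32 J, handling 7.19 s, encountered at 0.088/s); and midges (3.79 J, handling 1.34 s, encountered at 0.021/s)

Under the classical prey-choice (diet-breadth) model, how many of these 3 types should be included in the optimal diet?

Profitabilities (E/h, J/s): midges 2.83, mosquitoes 1.44, mayflies 0.323. Add prey in this order while the next type's profitability exceeds the intake rate on those already taken.
Rate on top 1: 0.07741. mosquitoes: 1.44 > 0.07741 → include.
Rate on top 2: 0.2192. mayflies: 0.323 > 0.2192 → include.
Optimal diet: midges, mosquitoes, mayflies — 3 of 3 types.

3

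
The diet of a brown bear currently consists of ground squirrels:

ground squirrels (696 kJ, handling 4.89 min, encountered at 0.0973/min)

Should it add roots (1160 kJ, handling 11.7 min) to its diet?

Current rate: (0.0973×696)/(1 + 0.0973×4.89) = 45.89 kJ/min.
roots: E/h = 1160/11.7 = 99.15 kJ/min.
99.15 > 45.89, so adding roots raises the average — include it.

Yes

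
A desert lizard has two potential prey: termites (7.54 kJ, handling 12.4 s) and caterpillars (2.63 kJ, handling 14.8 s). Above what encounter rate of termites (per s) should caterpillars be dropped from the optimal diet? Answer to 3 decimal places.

Drop caterpillars once their profitability E₂/h₂ falls below the rate achievable on termites alone: E₂/h₂ = λE₁/(1 + λh₁).
Solve for λ: λE₁h₂ = E₂(1 + λh₁) → λ(E₁h₂ − E₂h₁) = E₂ → λ = E₂/(E₁h₂ − E₂h₁).
λ = 2.63/(7.54×14.8 − 2.63×12.4) = 2.63/78.98 = 0.0333 per s.

0.033 per s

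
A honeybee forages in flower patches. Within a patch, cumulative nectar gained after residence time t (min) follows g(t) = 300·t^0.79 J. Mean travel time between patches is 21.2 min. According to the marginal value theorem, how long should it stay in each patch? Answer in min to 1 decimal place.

Optimal t* satisfies g'(t*) = g(t*)/(T + t*).
g'(t) = 0.79·300·t^-0.21. Setting 0.79·300·t^-0.21 = 300·t^0.79/(21.2+t) gives 0.79(21.2+t) = t, so 0.21·t = 0.79×21.2.
t* = 0.79×21.2/0.21 = 79.75 min.

79.8 min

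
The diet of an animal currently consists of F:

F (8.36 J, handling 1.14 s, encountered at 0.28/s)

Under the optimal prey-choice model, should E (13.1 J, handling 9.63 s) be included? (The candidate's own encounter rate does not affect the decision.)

On F alone, R = ΣλE/(1+Σλh) = 2.341/1.319 = 1.774 J/s.
E: E/h = 13.1/9.63 = 1.36 J/s.
1.36 < 1.774, so adding E would lower the average — exclude it.

No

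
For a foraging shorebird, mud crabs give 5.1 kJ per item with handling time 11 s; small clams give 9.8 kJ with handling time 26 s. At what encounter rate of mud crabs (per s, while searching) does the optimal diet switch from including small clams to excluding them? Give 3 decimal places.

The zero-one rule: include small clams iff E₂/h₂ > λE₁/(1+λh₁). Equality gives the switch point.
λE₁h₂ = E₂ + λE₂h₁ ⇒ λ = E₂/(E₁h₂ − E₂h₁) = 9.8/(132.6 − 107.8) = 0.3952 per s.

0.395 per s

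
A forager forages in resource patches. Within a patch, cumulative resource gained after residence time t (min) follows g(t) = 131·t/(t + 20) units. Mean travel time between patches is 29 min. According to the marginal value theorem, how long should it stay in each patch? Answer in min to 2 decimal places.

24.08 min

Maximise g(t)/(T+t): set derivative to zero → g'(t)(T+t) = g(t).
g'(t) = 131·20/(t + 20)². Setting 131·20/(t+20)² = 131t/[(t+20)(29+t)] gives 20(29+t) = t(t+20), so t² = 20×29 = 580.
t* = √580 = 24.08 min.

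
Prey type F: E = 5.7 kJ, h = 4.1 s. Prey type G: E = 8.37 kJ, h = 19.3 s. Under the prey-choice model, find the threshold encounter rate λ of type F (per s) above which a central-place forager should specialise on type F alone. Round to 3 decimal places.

0.111 per s

At the threshold, the rate on type F alone equals the profitability of type G: λ·5.7/(1 + λ·4.1) = 8.37/19.3 = 0.4337.
Rearranging, λ(5.7 − 0.4337×4.1) = 0.4337, so λ = 0.4337/3.922 = 0.1106 per s.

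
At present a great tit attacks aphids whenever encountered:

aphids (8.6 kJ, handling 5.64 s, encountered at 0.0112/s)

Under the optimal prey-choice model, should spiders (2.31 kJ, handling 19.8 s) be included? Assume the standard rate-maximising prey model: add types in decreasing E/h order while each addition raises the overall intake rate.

Yes

Intake rate on the current diet: R = (0.0112×8.6) / (1 + 0.0112×5.64) = 0.09632/1.063 = 0.0906 kJ/s.
Profitability of spiders: 2.31/19.8 = 0.1167 kJ/s.
0.1167 > 0.0906, so adding spiders raises the average — include it.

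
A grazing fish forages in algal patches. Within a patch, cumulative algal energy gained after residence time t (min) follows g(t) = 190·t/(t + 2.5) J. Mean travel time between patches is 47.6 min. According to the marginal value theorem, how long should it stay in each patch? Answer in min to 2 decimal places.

10.91 min

Maximise g(t)/(T+t): set derivative to zero → g'(t)(T+t) = g(t).
g'(t) = 190·2.5/(t + 2.5)². Setting 190·2.5/(t+2.5)² = 190t/[(t+2.5)(47.6+t)] gives 2.5(47.6+t) = t(t+2.5), so t² = 2.5×47.6 = 119.
t* = √119 = 10.91 min.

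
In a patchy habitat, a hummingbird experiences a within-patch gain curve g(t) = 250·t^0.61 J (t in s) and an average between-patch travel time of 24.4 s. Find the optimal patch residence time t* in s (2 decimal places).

38.16 s

Optimal t* satisfies g'(t*) = g(t*)/(T + t*).
g'(t) = 0.61·250·t^-0.39. Setting 0.61·250·t^-0.39 = 250·t^0.61/(24.4+t) gives 0.61(24.4+t) = t, so 0.39·t = 0.61×24.4.
t* = 0.61×24.4/0.39 = 38.16 s.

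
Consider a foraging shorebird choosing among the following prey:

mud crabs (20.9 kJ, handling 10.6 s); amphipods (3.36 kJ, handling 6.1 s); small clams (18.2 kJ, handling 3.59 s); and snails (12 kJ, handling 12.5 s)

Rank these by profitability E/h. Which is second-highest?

mud crabs

In descending order of E/h:
small clams: 18.2/3.59 = 5.07 kJ/s
mud crabs: 20.9/10.6 = 1.97 kJ/s
snails: 12/12.5 = 0.96 kJ/s
amphipods: 3.36/6.1 = 0.551 kJ/s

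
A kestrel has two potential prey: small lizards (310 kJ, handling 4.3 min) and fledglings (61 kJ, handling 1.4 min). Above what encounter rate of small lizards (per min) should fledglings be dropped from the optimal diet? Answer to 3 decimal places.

The zero-one rule: include fledglings iff E₂/h₂ > λE₁/(1+λh₁). Equality gives the switch point.
λE₁h₂ = E₂ + λE₂h₁ ⇒ λ = E₂/(E₁h₂ − E₂h₁) = 61/(434 − 262.3) = 0.3553 per min.

0.355 per min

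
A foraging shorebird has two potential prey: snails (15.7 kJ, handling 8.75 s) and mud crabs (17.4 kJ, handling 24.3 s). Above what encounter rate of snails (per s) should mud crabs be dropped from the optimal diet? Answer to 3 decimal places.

0.076 per s

Drop mud crabs once their profitability E₂/h₂ falls below the rate achievable on snails alone: E₂/h₂ = λE₁/(1 + λh₁).
Solve for λ: λE₁h₂ = E₂(1 + λh₁) → λ(E₁h₂ − E₂h₁) = E₂ → λ = E₂/(E₁h₂ − E₂h₁).
λ = 17.4/(15.7×24.3 − 17.4×8.75) = 17.4/229.3 = 0.0759 per s.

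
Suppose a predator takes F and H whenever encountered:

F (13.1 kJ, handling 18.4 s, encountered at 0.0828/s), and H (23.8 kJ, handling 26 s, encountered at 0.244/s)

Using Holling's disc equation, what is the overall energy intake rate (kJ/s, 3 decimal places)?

R = (0.0828×13.1 + 0.244×23.8) / (1 + 0.0828×18.4 + 0.244×26) = 6.892/8.868 = 0.7772 kJ/s.

0.777 kJ/s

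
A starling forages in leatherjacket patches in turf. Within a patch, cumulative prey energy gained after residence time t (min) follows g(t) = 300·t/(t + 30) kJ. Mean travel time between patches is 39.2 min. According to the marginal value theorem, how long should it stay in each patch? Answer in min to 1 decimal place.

34.3 min

Optimal t* satisfies g'(t*) = g(t*)/(T + t*).
g'(t) = 300·30/(t + 30)². Setting 300·30/(t+30)² = 300t/[(t+30)(39.2+t)] gives 30(39.2+t) = t(t+30), so t² = 30×39.2 = 1176.
t* = √1176 = 34.29 min.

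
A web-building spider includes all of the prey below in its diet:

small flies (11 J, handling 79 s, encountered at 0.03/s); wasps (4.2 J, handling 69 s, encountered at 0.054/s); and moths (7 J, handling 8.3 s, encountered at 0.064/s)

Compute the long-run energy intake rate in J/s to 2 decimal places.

R = Σλ_iE_i / (1 + Σλ_ih_i)
Numerator: 0.03×11 + 0.054×4.2 + 0.064×7 = 1.005
Denominator: 1 + 0.03×79 + 0.054×69 + 0.064×8.3 = 7.627
R = 1.005/7.627 = 0.1317 J/s

0.13 J/s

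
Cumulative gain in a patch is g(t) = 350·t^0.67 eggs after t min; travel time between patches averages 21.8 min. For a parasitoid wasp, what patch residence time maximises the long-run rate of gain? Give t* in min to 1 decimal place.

By the marginal value theorem, leave when the instantaneous gain rate g'(t) equals the habitat-wide average g(t)/(T + t).
g'(t) = 0.67·350·t^-0.33. Setting 0.67·350·t^-0.33 = 350·t^0.67/(21.8+t) gives 0.67(21.8+t) = t, so 0.33·t = 0.67×21.8.
t* = 0.67×21.8/0.33 = 44.26 min.

44.3 min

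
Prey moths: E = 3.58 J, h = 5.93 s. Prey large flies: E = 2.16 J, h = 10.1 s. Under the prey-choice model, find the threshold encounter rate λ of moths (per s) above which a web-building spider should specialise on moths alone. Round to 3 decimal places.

Drop large flies once their profitability E₂/h₂ falls below the rate achievable on moths alone: E₂/h₂ = λE₁/(1 + λh₁).
Solve for λ: λE₁h₂ = E₂(1 + λh₁) → λ(E₁h₂ − E₂h₁) = E₂ → λ = E₂/(E₁h₂ − E₂h₁).
λ = 2.16/(3.58×10.1 − 2.16×5.93) = 2.16/23.35 = 0.09251 per s.

0.093 per s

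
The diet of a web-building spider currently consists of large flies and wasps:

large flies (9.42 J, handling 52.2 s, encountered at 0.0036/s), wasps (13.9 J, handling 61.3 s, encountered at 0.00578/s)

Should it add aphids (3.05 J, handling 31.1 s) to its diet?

Yes

Current rate: (0.0036×9.42 + 0.00578×13.9)/(1 + 0.0036×52.2 + 0.00578×61.3) = 0.07408 J/s.
aphids: E/h = 3.05/31.1 = 0.09807 J/s.
0.09807 > 0.07408, so adding aphids raises the average — include it.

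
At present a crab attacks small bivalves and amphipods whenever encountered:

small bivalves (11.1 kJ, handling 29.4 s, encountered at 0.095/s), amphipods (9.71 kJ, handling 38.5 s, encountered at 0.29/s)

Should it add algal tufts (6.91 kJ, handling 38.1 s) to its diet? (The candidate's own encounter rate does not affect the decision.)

Intake rate on the current diet: R = (0.095×11.1 + 0.29×9.71) / (1 + 0.095×29.4 + 0.29×38.5) = 3.87/14.96 = 0.2588 kJ/s.
algal tufts: E/h = 6.91/38.1 = 0.1814 kJ/s.
0.1814 < 0.2588, so adding algal tufts would lower the average — exclude it.

No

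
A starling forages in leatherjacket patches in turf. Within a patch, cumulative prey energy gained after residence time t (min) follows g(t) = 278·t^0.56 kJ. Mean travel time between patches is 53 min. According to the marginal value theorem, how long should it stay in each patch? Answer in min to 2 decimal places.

Optimal t* satisfies g'(t*) = g(t*)/(T + t*).
g'(t) = 0.56·278·t^-0.44. Setting 0.56·278·t^-0.44 = 278·t^0.56/(53+t) gives 0.56(53+t) = t, so 0.44·t = 0.56×53.
t* = 0.56×53/0.44 = 67.45 min.

67.45 min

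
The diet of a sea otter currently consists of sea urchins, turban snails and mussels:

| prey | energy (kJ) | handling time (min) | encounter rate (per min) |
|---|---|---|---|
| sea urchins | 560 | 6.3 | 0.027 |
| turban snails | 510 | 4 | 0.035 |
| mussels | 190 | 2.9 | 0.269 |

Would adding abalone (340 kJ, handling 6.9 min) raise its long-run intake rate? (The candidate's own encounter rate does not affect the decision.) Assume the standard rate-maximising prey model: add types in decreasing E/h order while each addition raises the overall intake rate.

Yes

On sea urchins, turban snails and mussels alone, R = ΣλE/(1+Σλh) = 84.08/2.09 = 40.23 kJ/min.
abalone: E/h = 340/6.9 = 49.28 kJ/min.
49.28 > 40.23, so adding abalone raises the average — include it.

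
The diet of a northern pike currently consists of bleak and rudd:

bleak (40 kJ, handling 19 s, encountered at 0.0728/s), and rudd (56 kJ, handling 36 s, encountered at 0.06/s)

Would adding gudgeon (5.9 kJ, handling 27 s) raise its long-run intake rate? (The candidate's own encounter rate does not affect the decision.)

On bleak and rudd alone, R = ΣλE/(1+Σλh) = 6.272/4.543 = 1.381 kJ/s.
gudgeon: E/h = 5.9/27 = 0.2185 kJ/s.
Since 0.2185 < R, time spent handling gudgeon is better spent searching.

No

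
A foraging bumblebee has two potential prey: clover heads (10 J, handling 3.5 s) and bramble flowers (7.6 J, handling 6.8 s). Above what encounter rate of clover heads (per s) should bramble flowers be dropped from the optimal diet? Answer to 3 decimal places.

The zero-one rule: include bramble flowers iff E₂/h₂ > λE₁/(1+λh₁). Equality gives the switch point.
λE₁h₂ = E₂ + λE₂h₁ ⇒ λ = E₂/(E₁h₂ − E₂h₁) = 7.6/(68 − 26.6) = 0.1836 per s.

0.184 per s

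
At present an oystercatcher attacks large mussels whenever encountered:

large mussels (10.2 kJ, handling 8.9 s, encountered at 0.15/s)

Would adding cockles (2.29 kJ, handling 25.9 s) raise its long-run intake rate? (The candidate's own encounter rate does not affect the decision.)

Intake rate on the current diet: R = (0.15×10.2) / (1 + 0.15×8.9) = 1.53/2.335 = 0.6552 kJ/s.
cockles: E/h = 2.29/25.9 = 0.08842 kJ/s.
Since 0.08842 < R, time spent handling cockles is better spent searching.

No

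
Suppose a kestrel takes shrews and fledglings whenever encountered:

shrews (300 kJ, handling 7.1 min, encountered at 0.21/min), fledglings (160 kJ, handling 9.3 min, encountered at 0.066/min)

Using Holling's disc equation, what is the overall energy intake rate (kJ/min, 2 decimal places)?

23.69 kJ/min

R = Σλ_iE_i / (1 + Σλ_ih_i)
Numerator: 0.21×300 + 0.066×160 = 73.56
Denominator: 1 + 0.21×7.1 + 0.066×9.3 = 3.105
R = 73.56/3.105 = 23.69 kJ/min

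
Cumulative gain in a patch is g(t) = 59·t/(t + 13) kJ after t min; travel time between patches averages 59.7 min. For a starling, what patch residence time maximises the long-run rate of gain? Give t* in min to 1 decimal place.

By the marginal value theorem, leave when the instantaneous gain rate g'(t) equals the habitat-wide average g(t)/(T + t).
g'(t) = 59·13/(t + 13)². Setting 59·13/(t+13)² = 59t/[(t+13)(59.7+t)] gives 13(59.7+t) = t(t+13), so t² = 13×59.7 = 776.1.
t* = √776.1 = 27.86 min.

27.9 min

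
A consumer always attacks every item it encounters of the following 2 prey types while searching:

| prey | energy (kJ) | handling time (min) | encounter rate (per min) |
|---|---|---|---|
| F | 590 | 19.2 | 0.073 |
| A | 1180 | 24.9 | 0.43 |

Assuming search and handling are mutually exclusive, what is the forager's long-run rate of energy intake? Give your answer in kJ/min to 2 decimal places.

41.99 kJ/min

R = Σλ_iE_i / (1 + Σλ_ih_i)
Numerator: 0.073×590 + 0.43×1180 = 550.5
Denominator: 1 + 0.073×19.2 + 0.43×24.9 = 13.11
R = 550.5/13.11 = 41.99 kJ/min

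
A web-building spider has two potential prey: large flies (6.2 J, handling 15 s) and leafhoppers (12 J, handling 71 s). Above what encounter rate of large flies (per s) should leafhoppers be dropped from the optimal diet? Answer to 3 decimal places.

0.046 per s

Drop leafhoppers once their profitability E₂/h₂ falls below the rate achievable on large flies alone: E₂/h₂ = λE₁/(1 + λh₁).
Solve for λ: λE₁h₂ = E₂(1 + λh₁) → λ(E₁h₂ − E₂h₁) = E₂ → λ = E₂/(E₁h₂ − E₂h₁).
λ = 12/(6.2×71 − 12×15) = 12/260.2 = 0.04612 per s.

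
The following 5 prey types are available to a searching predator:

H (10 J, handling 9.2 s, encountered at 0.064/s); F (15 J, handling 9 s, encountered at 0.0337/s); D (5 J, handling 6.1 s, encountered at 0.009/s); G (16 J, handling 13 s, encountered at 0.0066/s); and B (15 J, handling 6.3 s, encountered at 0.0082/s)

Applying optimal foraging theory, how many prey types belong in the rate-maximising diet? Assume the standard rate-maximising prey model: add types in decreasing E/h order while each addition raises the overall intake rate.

E/h in descending order: B 2.38, F 1.67, G 1.23, H 1.09, D 0.82 J/s. The optimal diet is the largest prefix of this list for which every included type satisfies E_i/h_i > R on the types above it.
Rate on top 1: 0.117. F: 1.67 > 0.117 → include.
Rate on top 2: 0.4639. G: 1.23 > 0.4639 → include.
Rate on top 3: 0.5095. H: 1.09 > 0.5095 → include.
Rate on top 4: 0.677. D: 0.82 > 0.677 → include.
Optimal diet: B, F, G, H, D — 5 of 5 types.

5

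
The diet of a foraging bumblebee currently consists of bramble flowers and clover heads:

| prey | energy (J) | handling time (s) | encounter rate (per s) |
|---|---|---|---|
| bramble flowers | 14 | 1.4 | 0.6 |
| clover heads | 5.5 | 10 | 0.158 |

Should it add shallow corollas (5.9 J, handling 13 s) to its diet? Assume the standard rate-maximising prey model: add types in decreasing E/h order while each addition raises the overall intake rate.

No

On bramble flowers and clover heads alone, R = ΣλE/(1+Σλh) = 9.269/3.42 = 2.71 J/s.
shallow corollas: E/h = 5.9/13 = 0.4538 J/s.
0.4538 < 2.71, so adding shallow corollas would lower the average — exclude it.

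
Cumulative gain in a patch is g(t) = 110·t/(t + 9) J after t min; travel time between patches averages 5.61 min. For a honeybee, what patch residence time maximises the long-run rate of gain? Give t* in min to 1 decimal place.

7.1 min

Optimal t* satisfies g'(t*) = g(t*)/(T + t*).
g'(t) = 110·9/(t + 9)². Setting 110·9/(t+9)² = 110t/[(t+9)(5.61+t)] gives 9(5.61+t) = t(t+9), so t² = 9×5.61 = 50.49.
t* = √50.49 = 7.106 min.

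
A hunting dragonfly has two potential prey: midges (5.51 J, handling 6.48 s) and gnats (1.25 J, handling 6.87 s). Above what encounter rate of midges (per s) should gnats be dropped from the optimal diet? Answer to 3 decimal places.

0.042 per s

Drop gnats once their profitability E₂/h₂ falls below the rate achievable on midges alone: E₂/h₂ = λE₁/(1 + λh₁).
Solve for λ: λE₁h₂ = E₂(1 + λh₁) → λ(E₁h₂ − E₂h₁) = E₂ → λ = E₂/(E₁h₂ − E₂h₁).
λ = 1.25/(5.51×6.87 − 1.25×6.48) = 1.25/29.75 = 0.04201 per s.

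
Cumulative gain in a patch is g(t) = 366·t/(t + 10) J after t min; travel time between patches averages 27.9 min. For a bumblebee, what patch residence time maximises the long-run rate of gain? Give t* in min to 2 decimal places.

Maximise g(t)/(T+t): set derivative to zero → g'(t)(T+t) = g(t).
g'(t) = 366·10/(t + 10)². Setting 366·10/(t+10)² = 366t/[(t+10)(27.9+t)] gives 10(27.9+t) = t(t+10), so t² = 10×27.9 = 279.
t* = √279 = 16.7 min.

16.70 min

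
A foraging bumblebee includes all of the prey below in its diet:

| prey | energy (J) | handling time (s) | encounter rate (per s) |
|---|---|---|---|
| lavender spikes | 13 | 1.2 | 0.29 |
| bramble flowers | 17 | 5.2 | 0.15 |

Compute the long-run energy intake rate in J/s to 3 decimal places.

2.970 J/s

R = Σλ_iE_i / (1 + Σλ_ih_i)
Numerator: 0.29×13 + 0.15×17 = 6.32
Denominator: 1 + 0.29×1.2 + 0.15×5.2 = 2.128
R = 6.32/2.128 = 2.97 J/s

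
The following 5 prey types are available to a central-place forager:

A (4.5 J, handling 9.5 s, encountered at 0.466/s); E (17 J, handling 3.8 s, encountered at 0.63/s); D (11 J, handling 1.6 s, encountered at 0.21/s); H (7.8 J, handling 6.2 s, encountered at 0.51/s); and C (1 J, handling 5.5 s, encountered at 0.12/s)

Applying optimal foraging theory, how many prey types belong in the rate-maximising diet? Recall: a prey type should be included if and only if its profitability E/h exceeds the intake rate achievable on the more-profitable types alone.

2

E/h in descending order: D 6.88, E 4.47, H 1.26, A 0.474, C 0.182 J/s. The optimal diet is the largest prefix of this list for which every included type satisfies E_i/h_i > R on the types above it.
Rate on top 1: 1.729. E: 4.47 > 1.729 → include.
Rate on top 2: 3.491. H: 1.26 < 3.491 → exclude; stop.
Optimal diet: D, E — 2 of 5 types.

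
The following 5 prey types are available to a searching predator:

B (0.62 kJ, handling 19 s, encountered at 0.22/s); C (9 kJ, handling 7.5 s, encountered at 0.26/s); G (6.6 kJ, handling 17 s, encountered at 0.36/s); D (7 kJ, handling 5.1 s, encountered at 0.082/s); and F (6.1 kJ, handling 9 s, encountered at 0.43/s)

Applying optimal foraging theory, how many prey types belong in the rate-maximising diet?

2

Profitabilities (E/h, kJ/s): D 1.37, C 1.2, F 0.678, G 0.388, B 0.0326. Add prey in this order while the next type's profitability exceeds the intake rate on those already taken.
Rate on top 1: 0.4047. C: 1.2 > 0.4047 → include.
Rate on top 2: 0.8652. F: 0.678 < 0.8652 → exclude; stop.
Optimal diet: D, C — 2 of 5 types.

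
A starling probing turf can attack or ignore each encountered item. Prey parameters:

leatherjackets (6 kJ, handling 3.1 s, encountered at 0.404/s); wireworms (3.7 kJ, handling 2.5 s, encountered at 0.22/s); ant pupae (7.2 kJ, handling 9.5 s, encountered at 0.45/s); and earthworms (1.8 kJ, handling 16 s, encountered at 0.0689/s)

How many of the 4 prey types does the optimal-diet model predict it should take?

2

E/h in descending order: leatherjackets 1.94, wireworms 1.48, ant pupae 0.758, earthworms 0.113 kJ/s. The optimal diet is the largest prefix of this list for which every included type satisfies E_i/h_i > R on the types above it.
Rate on top 1: 1.076. wireworms: 1.48 > 1.076 → include.
Rate on top 2: 1.155. ant pupae: 0.758 < 1.155 → exclude; stop.
Optimal diet: leatherjackets, wireworms — 2 of 4 types.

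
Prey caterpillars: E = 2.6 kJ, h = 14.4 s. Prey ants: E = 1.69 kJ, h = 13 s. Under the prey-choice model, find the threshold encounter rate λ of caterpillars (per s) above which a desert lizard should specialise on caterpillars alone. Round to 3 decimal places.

At the threshold, the rate on caterpillars alone equals the profitability of ants: λ·2.6/(1 + λ·14.4) = 1.69/13 = 0.13.
Rearranging, λ(2.6 − 0.13×14.4) = 0.13, so λ = 0.13/0.728 = 0.1786 per s.

0.179 per s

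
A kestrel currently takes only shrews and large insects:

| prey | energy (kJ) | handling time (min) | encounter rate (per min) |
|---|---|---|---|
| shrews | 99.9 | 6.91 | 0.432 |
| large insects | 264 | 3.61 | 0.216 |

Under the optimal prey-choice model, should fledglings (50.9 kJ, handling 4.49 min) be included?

Current rate: (0.432×99.9 + 0.216×264)/(1 + 0.432×6.91 + 0.216×3.61) = 21.02 kJ/min.
Profitability of fledglings: 50.9/4.49 = 11.34 kJ/min.
11.34 < 21.02, so adding fledglings would lower the average — exclude it.

No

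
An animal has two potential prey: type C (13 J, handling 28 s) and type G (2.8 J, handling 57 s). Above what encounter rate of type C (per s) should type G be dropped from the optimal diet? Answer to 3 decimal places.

At the threshold, the rate on type C alone equals the profitability of type G: λ·13/(1 + λ·28) = 2.8/57 = 0.04912.
Rearranging, λ(13 − 0.04912×28) = 0.04912, so λ = 0.04912/11.62 = 0.004226 per s.

0.004 per s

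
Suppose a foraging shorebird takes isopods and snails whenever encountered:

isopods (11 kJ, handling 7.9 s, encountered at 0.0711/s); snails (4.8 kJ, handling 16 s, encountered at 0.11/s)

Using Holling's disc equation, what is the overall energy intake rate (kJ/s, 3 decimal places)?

0.394 kJ/s

Energy encountered per unit search time: 0.0711×11 + 0.11×4.8 = 1.31 kJ/s.
Handling time per unit search time: 0.0711×7.9 + 0.11×16 = 2.322.
Rate = 1.31/(1 + 2.322) = 0.3944 kJ/s.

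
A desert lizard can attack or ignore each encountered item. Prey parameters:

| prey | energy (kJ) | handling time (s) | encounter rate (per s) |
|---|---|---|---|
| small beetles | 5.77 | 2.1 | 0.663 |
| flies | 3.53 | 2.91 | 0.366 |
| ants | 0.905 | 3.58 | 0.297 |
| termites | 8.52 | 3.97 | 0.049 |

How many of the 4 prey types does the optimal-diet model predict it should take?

2

E/h in descending order: small beetles 2.75, termites 2.15, flies 1.21, ants 0.253 kJ/s. The optimal diet is the largest prefix of this list for which every included type satisfies E_i/h_i > R on the types above it.
Rate on top 1: 1.599. termites: 2.15 > 1.599 → include.
Rate on top 2: 1.64. flies: 1.21 < 1.64 → exclude; stop.
Optimal diet: small beetles, termites — 2 of 4 types.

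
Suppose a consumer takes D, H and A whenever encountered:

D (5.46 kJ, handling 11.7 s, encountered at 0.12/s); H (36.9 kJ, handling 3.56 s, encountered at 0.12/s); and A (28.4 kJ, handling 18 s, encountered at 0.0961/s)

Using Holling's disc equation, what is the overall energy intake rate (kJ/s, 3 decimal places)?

Energy encountered per unit search time: 0.12×5.46 + 0.12×36.9 + 0.0961×28.4 = 7.812 kJ/s.
Handling time per unit search time: 0.12×11.7 + 0.12×3.56 + 0.0961×18 = 3.561.
Rate = 7.812/(1 + 3.561) = 1.713 kJ/s.

1.713 kJ/s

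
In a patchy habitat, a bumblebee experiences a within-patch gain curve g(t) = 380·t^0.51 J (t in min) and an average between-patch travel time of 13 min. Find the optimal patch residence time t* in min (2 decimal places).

13.53 min

By the marginal value theorem, leave when the instantaneous gain rate g'(t) equals the habitat-wide average g(t)/(T + t).
g'(t) = 0.51·380·t^-0.49. Setting 0.51·380·t^-0.49 = 380·t^0.51/(13+t) gives 0.51(13+t) = t, so 0.49·t = 0.51×13.
t* = 0.51×13/0.49 = 13.53 min.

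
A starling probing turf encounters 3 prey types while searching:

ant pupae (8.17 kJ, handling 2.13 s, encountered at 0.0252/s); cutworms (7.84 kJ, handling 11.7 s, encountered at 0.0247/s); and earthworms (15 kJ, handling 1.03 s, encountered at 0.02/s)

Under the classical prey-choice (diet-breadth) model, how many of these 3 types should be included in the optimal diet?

3

Profitabilities (E/h, kJ/s): earthworms 14.6, ant pupae 3.84, cutworms 0.67. Add prey in this order while the next type's profitability exceeds the intake rate on those already taken.
Rate on top 1: 0.2939. ant pupae: 3.84 > 0.2939 → include.
Rate on top 2: 0.4709. cutworms: 0.67 > 0.4709 → include.
Optimal diet: earthworms, ant pupae, cutworms — 3 of 3 types.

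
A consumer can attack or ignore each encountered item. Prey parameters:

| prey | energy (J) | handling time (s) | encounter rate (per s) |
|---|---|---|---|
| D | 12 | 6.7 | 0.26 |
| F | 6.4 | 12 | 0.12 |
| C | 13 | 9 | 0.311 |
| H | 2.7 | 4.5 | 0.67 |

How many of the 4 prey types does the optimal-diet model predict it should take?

2

Rank by E/h (J/s): D 1.79, C 1.44, H 0.6, F 0.533. Include each in turn until the next type's E/h falls below the running intake rate.
Rate on top 1: 1.138. C: 1.44 > 1.138 → include.
Rate on top 2: 1.293. H: 0.6 < 1.293 → exclude; stop.
Optimal diet: D, C — 2 of 4 types.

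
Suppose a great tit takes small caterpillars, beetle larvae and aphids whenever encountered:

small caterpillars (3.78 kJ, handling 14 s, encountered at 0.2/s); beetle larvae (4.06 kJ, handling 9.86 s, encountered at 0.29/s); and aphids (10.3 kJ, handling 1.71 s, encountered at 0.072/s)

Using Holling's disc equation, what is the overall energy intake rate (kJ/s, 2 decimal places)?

0.39 kJ/s

R = (0.2×3.78 + 0.29×4.06 + 0.072×10.3) / (1 + 0.2×14 + 0.29×9.86 + 0.072×1.71) = 2.675/6.783 = 0.3944 kJ/s.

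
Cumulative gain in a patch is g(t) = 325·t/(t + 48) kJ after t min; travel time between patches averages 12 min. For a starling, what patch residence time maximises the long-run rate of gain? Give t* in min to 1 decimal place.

24.0 min

Optimal t* satisfies g'(t*) = g(t*)/(T + t*).
g'(t) = 325·48/(t + 48)². Setting 325·48/(t+48)² = 325t/[(t+48)(12+t)] gives 48(12+t) = t(t+48), so t² = 48×12 = 576.
t* = √576 = 24 min.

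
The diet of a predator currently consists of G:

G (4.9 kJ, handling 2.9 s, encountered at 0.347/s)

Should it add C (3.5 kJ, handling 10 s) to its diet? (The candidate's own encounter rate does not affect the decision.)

No

On G alone, R = ΣλE/(1+Σλh) = 1.7/2.006 = 0.8475 kJ/s.
C: E/h = 3.5/10 = 0.35 kJ/s.
Since 0.35 < R, time spent handling C is better spent searching.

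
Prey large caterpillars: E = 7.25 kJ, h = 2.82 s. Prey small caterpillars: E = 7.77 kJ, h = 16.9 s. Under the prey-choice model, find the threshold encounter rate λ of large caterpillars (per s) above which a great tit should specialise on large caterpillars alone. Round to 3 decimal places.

0.077 per s

At the threshold, the rate on large caterpillars alone equals the profitability of small caterpillars: λ·7.25/(1 + λ·2.82) = 7.77/16.9 = 0.4598.
Rearranging, λ(7.25 − 0.4598×2.82) = 0.4598, so λ = 0.4598/5.953 = 0.07723 per s.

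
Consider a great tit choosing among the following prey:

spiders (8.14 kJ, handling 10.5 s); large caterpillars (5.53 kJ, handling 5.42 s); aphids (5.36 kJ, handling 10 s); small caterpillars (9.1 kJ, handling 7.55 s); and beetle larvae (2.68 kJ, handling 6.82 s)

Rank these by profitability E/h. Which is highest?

small caterpillars

Profitability E/h (kJ/s): spiders = 8.14/10.5 = 0.775, large caterpillars = 5.53/5.42 = 1.02, aphids = 5.36/10 = 0.536, small caterpillars = 9.1/7.55 = 1.21, beetle larvae = 2.68/6.82 = 0.393.
Ranked: small caterpillars > large caterpillars > spiders > aphids > beetle larvae.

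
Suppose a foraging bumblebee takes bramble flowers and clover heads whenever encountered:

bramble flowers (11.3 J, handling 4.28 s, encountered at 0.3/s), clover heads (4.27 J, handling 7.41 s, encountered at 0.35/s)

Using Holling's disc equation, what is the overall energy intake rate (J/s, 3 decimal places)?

R = (0.3×11.3 + 0.35×4.27) / (1 + 0.3×4.28 + 0.35×7.41) = 4.885/4.877 = 1.001 J/s.

1.001 J/s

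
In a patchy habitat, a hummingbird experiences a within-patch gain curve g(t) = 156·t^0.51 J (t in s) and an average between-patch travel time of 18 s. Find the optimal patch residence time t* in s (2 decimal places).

18.73 s

Optimal t* satisfies g'(t*) = g(t*)/(T + t*).
g'(t) = 0.51·156·t^-0.49. Setting 0.51·156·t^-0.49 = 156·t^0.51/(18+t) gives 0.51(18+t) = t, so 0.49·t = 0.51×18.
t* = 0.51×18/0.49 = 18.73 s.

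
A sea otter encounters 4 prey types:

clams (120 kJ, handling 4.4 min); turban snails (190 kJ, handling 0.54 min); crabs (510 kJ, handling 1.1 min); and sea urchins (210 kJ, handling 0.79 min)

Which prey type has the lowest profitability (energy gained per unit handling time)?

clams

In descending order of E/h:
crabs: 510/1.1 = 464 kJ/min
turban snails: 190/0.54 = 352 kJ/min
sea urchins: 210/0.79 = 266 kJ/min
clams: 120/4.4 = 27.3 kJ/min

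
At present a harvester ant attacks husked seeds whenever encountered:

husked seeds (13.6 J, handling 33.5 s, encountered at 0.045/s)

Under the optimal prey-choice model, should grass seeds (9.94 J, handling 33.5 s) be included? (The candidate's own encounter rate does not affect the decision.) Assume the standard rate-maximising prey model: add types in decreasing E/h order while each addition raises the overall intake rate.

Intake rate on the current diet: R = (0.045×13.6) / (1 + 0.045×33.5) = 0.612/2.507 = 0.2441 J/s.
Profitability of grass seeds: 9.94/33.5 = 0.2967 J/s.
Since 0.2967 > R, including grass seeds increases the long-run rate.

Yes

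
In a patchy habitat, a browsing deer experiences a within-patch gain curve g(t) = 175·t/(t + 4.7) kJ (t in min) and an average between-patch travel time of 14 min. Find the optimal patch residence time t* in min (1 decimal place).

By the marginal value theorem, leave when the instantaneous gain rate g'(t) equals the habitat-wide average g(t)/(T + t).
g'(t) = 175·4.7/(t + 4.7)². Setting 175·4.7/(t+4.7)² = 175t/[(t+4.7)(14+t)] gives 4.7(14+t) = t(t+4.7), so t² = 4.7×14 = 65.8.
t* = √65.8 = 8.112 min.

8.1 min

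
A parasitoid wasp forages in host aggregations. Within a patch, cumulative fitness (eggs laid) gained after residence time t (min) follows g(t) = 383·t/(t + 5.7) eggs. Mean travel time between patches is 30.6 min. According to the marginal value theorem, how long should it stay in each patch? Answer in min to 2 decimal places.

Maximise g(t)/(T+t): set derivative to zero → g'(t)(T+t) = g(t).
g'(t) = 383·5.7/(t + 5.7)². Setting 383·5.7/(t+5.7)² = 383t/[(t+5.7)(30.6+t)] gives 5.7(30.6+t) = t(t+5.7), so t² = 5.7×30.6 = 174.4.
t* = √174.4 = 13.21 min.

13.21 min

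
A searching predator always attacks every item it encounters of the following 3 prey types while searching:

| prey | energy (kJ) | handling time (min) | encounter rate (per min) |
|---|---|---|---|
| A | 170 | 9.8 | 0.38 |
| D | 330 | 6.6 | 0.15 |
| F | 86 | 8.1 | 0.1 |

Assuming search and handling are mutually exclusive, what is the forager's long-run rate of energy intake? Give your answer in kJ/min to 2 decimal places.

R = Σλ_iE_i / (1 + Σλ_ih_i)
Numerator: 0.38×170 + 0.15×330 + 0.1×86 = 122.7
Denominator: 1 + 0.38×9.8 + 0.15×6.6 + 0.1×8.1 = 6.524
R = 122.7/6.524 = 18.81 kJ/min

18.81 kJ/min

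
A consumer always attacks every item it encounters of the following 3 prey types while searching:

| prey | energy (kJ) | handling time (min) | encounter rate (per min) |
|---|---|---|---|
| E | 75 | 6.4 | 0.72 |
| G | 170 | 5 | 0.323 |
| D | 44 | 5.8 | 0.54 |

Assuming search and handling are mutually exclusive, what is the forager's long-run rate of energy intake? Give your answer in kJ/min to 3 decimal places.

12.812 kJ/min

Energy encountered per unit search time: 0.72×75 + 0.323×170 + 0.54×44 = 132.7 kJ/min.
Handling time per unit search time: 0.72×6.4 + 0.323×5 + 0.54×5.8 = 9.355.
Rate = 132.7/(1 + 9.355) = 12.81 kJ/min.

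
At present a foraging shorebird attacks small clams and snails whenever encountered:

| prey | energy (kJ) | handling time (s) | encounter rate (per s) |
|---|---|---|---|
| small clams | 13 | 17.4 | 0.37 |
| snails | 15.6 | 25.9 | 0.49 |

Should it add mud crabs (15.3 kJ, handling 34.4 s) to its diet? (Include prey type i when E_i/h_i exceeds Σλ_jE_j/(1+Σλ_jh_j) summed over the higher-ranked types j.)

On small clams and snails alone, R = ΣλE/(1+Σλh) = 12.45/20.13 = 0.6187 kJ/s.
mud crabs: E/h = 15.3/34.4 = 0.4448 kJ/s.
0.4448 < 0.6187, so adding mud crabs would lower the average — exclude it.

No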